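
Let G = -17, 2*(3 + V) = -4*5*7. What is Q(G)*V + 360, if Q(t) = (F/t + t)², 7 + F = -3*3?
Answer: -5336577/289 ≈ -18466.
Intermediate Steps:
V = -73 (V = -3 + (-4*5*7)/2 = -3 + (-20*7)/2 = -3 + (½)*(-140) = -3 - 70 = -73)
F = -16 (F = -7 - 3*3 = -7 - 9 = -16)
Q(t) = (t - 16/t)² (Q(t) = (-16/t + t)² = (t - 16/t)²)
Q(G)*V + 360 = ((-16 + (-17)²)²/(-17)²)*(-73) + 360 = ((-16 + 289)²/289)*(-73) + 360 = ((1/289)*273²)*(-73) + 360 = ((1/289)*74529)*(-73) + 360 = (74529/289)*(-73) + 360 = -5440617/289 + 360 = -5336577/289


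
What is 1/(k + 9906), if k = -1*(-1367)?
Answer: 1/11273 ≈ 8.8708e-5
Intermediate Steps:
k = 1367
1/(k + 9906) = 1/(1367 + 9906) = 1/11273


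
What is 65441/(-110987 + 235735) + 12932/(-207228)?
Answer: 2986991603/6462819636 ≈ 0.46218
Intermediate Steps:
65441/(-110987 + 235735) + 12932/(-207228) = 65441/124748 + 12932*(-1/207228) = 65441*(1/124748) - 3233/51807 = 65441/124748 - 3233/51807 = 2986991603/6462819636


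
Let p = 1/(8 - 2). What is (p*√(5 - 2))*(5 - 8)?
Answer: -√3/2 ≈ -0.86602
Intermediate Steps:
p = ⅙ (p = 1/6 = ⅙ ≈ 0.16667)
(p*√(5 - 2))*(5 - 8) = (√(5 - 2)/6)*(5 - 8) = (√3/6)*(-3) = -√3/2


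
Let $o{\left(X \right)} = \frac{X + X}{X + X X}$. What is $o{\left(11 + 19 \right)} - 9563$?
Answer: $- \frac{296451}{31} \approx -9562.9$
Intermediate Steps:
$o{\left(X \right)} = \frac{2 X}{X + X^{2}}$
$o{\left(11 + 19 \right)} - 9563 = \frac{2}{1 + \left(11 + 19\right)} - 9563 = \frac{2}{1 + 30} - 9563 = \frac{2}{31} - 9563 = - \frac{296451}{31}$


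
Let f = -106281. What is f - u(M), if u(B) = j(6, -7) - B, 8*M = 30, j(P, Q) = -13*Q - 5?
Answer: -425453/4 ≈ -1.0636e+5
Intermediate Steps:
j(P, Q) = -5 - 13*Q
M = 15/4 (M = (1/8)*30 = 15/4 ≈ 3.7500)
u(B) = 86 - B (u(B) = (-5 - 13*(-7)) - B = (-5 + 91) - B = 86 - B)
f - u(M) = -106281 - (86 - 1*15/4) = -106281 - (86 - 15/4) = -106281 - 1*329/4 = -106281 - 329/4 = -425453/4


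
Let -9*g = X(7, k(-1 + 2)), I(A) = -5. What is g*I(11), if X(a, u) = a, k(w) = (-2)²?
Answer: 35/9 ≈ 3.8889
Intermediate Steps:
k(w) = 4
g = -7/9 (g = -⅑*7 = -7/9 ≈ -0.77778)
g*I(11) = -7/9*(-5) = 35/9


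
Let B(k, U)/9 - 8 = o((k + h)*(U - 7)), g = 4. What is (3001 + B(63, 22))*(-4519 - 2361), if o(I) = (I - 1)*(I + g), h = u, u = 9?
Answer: -72445003360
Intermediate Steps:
h = 9
o(I) = (-1 + I)*(4 + I) (o(I) = (I - 1)*(I + 4) = (-1 + I)*(4 + I))
B(k, U) = 36 + 9*(-7 + U)²*(9 + k)² + 27*(-7 + U)*(9 + k) (B(k, U) = 72 + 9*(-4 + ((k + 9)*(U - 7))² + 3*((k + 9)*(U - 7))) = 72 + 9*(-4 + ((9 + k)*(-7 + U))² + 3*((9 + k)*(-7 + U))) = 72 + 9*(-4 + ((-7 + U)*(9 + k))² + 3*((-7 + U)*(9 + k))) = 72 + 9*(-4 + (-7 + U)²*(9 + k)² + 3*(-7 + U)*(9 + k)) = 72 + (-36 + 9*(-7 + U)²*(9 + k)² + 27*(-7 + U)*(9 + k)) = 36 + 9*(-7 + U)²*(9 + k)² + 27*(-7 + U)*(9 + k))
(3001 + B(63, 22))*(-4519 - 2361) = (3001 + (-1665 - 189*63 + 9*(-63 - 7*63 + 9*22 + 22*63)² + 243*22 + 27*22*63))*(-4519 - 2361) = (3001 + (-1665 - 11907 + 9*(-63 - 441 + 198 + 1386)² + 5346 + 37422))*(-6880) = (3001 + (-1665 - 11907 + 9*1080² + 5346 + 37422))*(-6880) = (3001 + (-1665 - 11907 + 9*1166400 + 5346 + 37422))*(-6880) = (3001 + (-1665 - 11907 + 10497600 + 5346 + 37422))*(-6880) = (3001 + 10526796)*(-6880) = 10529797*(-6880) = -72445003360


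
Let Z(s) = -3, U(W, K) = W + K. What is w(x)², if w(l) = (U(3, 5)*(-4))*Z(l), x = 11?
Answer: 9216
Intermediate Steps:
U(W, K) = K + W
w(l) = 96 (w(l) = ((5 + 3)*(-4))*(-3) = (8*(-4))*(-3) = -32*(-3) = 96)
w(x)² = 96² = 9216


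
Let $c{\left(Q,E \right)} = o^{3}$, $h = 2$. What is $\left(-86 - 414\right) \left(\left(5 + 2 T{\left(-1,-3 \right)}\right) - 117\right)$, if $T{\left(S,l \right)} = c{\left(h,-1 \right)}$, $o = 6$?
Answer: $-160000$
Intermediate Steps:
$c{\left(Q,E \right)} = 216$ ($c{\left(Q,E \right)} = 6^{3} = 216$)
$T{\left(S,l \right)} = 216$
$\left(-86 - 414\right) \left(\left(5 + 2 T{\left(-1,-3 \right)}\right) - 117\right) = \left(-86 - 414\right) \left(\left(5 + 2 \cdot 216\right) - 117\right) = - 500 \left(\left(5 + 432\right) - 117\right) = - 500 \left(437 - 117\right) = \left(-500\right) 320 = -160000$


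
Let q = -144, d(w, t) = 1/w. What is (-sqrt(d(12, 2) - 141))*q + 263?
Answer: 263 + 24*I*sqrt(5073) ≈ 263.0 + 1709.4*I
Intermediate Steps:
(-sqrt(d(12, 2) - 141))*q + 263 = -sqrt(1/12 - 141)*(-144) + 263 = -sqrt(-1691/12)*(-144) + 263 = -I*sqrt(5073)/6*(-144) + 263 = 24*I*sqrt(5073) + 263 = 263 + 24*I*sqrt(5073)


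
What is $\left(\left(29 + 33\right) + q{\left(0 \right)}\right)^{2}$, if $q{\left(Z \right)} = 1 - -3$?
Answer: $4356$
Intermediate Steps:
$q{\left(Z \right)} = 4$ ($q{\left(Z \right)} = 1 + 3 = 4$)
$\left(\left(29 + 33\right) + q{\left(0 \right)}\right)^{2} = \left(\left(29 + 33\right) + 4\right)^{2} = \left(62 + 4\right)^{2} = 66^{2} = 4356$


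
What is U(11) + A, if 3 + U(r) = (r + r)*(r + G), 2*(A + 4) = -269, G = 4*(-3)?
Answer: -327/2 ≈ -163.50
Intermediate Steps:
G = -12
A = -277/2 (A = -4 + (½)*(-269) = -4 - 269/2 = -277/2 ≈ -138.50)
U(r) = -3 + 2*r*(-12 + r) (U(r) = -3 + (r + r)*(r - 12) = -3 + (2*r)*(-12 + r) = -3 + 2*r*(-12 + r))
U(11) + A = (-3 - 24*11 + 2*11²) - 277/2 = (-3 - 264 + 2*121) - 277/2 = (-3 - 264 + 242) - 277/2 = -25 - 277/2 = -327/2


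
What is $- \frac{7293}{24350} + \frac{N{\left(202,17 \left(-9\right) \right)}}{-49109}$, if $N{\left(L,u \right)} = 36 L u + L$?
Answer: $\frac{26729128963}{1195804150} \approx 22.352$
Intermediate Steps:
$N{\left(L,u \right)} = L + 36 L u$ ($N{\left(L,u \right)} = 36 L u + L = L + 36 L u$)
$- \frac{7293}{24350} + \frac{N{\left(202,17 \left(-9\right) \right)}}{-49109} = - \frac{7293}{24350} + \frac{202 \left(1 + 36 \cdot 17 \left(-9\right)\right)}{-49109} = \left(-7293\right) \frac{1}{24350} + 202 \left(1 + 36 \left(-153\right)\right) \left(- \frac{1}{49109}\right) = - \frac{7293}{24350} + 202 \left(1 - 5508\right) \left(- \frac{1}{49109}\right) = - \frac{7293}{24350} + 202 \left(-5507\right) \left(- \frac{1}{49109}\right) = - \frac{7293}{24350} - - \frac{1112414}{49109} = - \frac{7293}{24350} + \frac{1112414}{49109} = \frac{26729128963}{1195804150}$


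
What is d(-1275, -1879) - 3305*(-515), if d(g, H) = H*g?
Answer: 4097800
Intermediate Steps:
d(-1275, -1879) - 3305*(-515) = -1879*(-1275) - 3305*(-515) = 2395725 + 1702075 = 4097800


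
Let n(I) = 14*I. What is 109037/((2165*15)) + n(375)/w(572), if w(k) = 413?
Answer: 30789433/1916025 ≈ 16.069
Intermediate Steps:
109037/((2165*15)) + n(375)/w(572) = 109037/((2165*15)) + (14*375)/413 = 109037/32475 + 5250*(1/413) = 109037*(1/32475) + 750/59 = 109037/32475 + 750/59 = 30789433/1916025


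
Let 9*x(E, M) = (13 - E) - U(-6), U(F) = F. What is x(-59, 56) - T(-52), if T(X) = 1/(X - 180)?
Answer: 6035/696 ≈ 8.6710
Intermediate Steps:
T(X) = 1/(-180 + X)
x(E, M) = 19/9 - E/9 (x(E, M) = ((13 - E) - 1*(-6))/9 = ((13 - E) + 6)/9 = (19 - E)/9 = 19/9 - E/9)
x(-59, 56) - T(-52) = (19/9 - ⅑*(-59)) - 1/(-180 - 52) = (19/9 + 59/9) - 1/(-232) = 26/3 - 1*(-1/232) = 26/3 + 1/232 = 6035/696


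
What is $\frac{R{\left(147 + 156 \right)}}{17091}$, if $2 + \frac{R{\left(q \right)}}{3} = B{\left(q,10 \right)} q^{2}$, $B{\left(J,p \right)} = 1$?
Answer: $\frac{91807}{5697} \approx 16.115$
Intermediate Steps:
$R{\left(q \right)} = -6 + 3 q^{2}$ ($R{\left(q \right)} = -6 + 3 \cdot 1 q^{2} = -6 + 3 q^{2}$)
$\frac{R{\left(147 + 156 \right)}}{17091} = \frac{-6 + 3 \left(147 + 156\right)^{2}}{17091} = \left(-6 + 3 \cdot 303^{2}\right) \frac{1}{17091} = \left(-6 + 3 \cdot 91809\right) \frac{1}{17091} = \left(-6 + 275427\right) \frac{1}{17091} = 275421 \cdot \frac{1}{17091} = \frac{91807}{5697}$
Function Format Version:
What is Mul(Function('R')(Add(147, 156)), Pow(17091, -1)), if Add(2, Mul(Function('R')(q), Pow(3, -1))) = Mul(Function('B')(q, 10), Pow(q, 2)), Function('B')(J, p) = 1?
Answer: Rational(91807, 5697) ≈ 16.115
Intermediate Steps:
Function('R')(q) = Add(-6, Mul(3, Pow(q, 2))) (Function('R')(q) = Add(-6, Mul(3, Mul(1, Pow(q, 2)))) = Add(-6, Mul(3, Pow(q, 2))))
Mul(Function('R')(Add(147, 156)), Pow(17091, -1)) = Mul(Add(-6, Mul(3, Pow(Add(147, 156), 2))), Pow(17091, -1)) = Mul(Add(-6, Mul(3, Pow(303, 2))), Rational(1, 17091)) = Mul(Add(-6, Mul(3, 91809)), Rational(1, 17091)) = Mul(Add(-6, 275427), Rational(1, 17091)) = Mul(275421, Rational(1, 17091)) = Rational(91807, 5697)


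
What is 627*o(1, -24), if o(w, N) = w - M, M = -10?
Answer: 6897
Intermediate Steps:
o(w, N) = 10 + w (o(w, N) = w - 1*(-10) = w + 10 = 10 + w)
627*o(1, -24) = 627*(10 + 1) = 627*11 = 6897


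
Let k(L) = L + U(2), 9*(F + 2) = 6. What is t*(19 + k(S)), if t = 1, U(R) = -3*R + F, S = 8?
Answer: 59/3 ≈ 19.667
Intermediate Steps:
F = -4/3 (F = -2 + (⅑)*6 = -2 + ⅔ = -4/3 ≈ -1.3333)
U(R) = -4/3 - 3*R (U(R) = -3*R - 4/3 = -4/3 - 3*R)
k(L) = -22/3 + L (k(L) = L + (-4/3 - 3*2) = L + (-4/3 - 6) = L - 22/3 = -22/3 + L)
t*(19 + k(S)) = 1*(19 + (-22/3 + 8)) = 1*(19 + ⅔) = 1*(59/3) = 59/3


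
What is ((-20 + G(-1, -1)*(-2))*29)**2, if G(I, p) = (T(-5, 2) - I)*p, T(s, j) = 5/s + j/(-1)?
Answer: 484416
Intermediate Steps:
T(s, j) = -j + 5/s (T(s, j) = 5/s + j*(-1) = 5/s - j = -j + 5/s)
G(I, p) = p*(-3 - I) (G(I, p) = ((-1*2 + 5/(-5)) - I)*p = ((-2 + 5*(-1/5)) - I)*p = ((-2 - 1) - I)*p = (-3 - I)*p = p*(-3 - I))
((-20 + G(-1, -1)*(-2))*29)**2 = ((-20 - 1*(-1)*(3 - 1)*(-2))*29)**2 = ((-20 - 1*(-1)*2*(-2))*29)**2 = ((-20 + 2*(-2))*29)**2 = ((-20 - 4)*29)**2 = (-24*29)**2 = (-696)**2 = 484416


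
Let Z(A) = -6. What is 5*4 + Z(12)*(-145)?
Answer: 890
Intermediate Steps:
5*4 + Z(12)*(-145) = 5*4 - 6*(-145) = 20 + 870 = 890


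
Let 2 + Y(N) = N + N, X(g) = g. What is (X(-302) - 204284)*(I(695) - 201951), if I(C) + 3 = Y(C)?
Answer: 41032995676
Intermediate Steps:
Y(N) = -2 + 2*N (Y(N) = -2 + (N + N) = -2 + 2*N)
I(C) = -5 + 2*C (I(C) = -3 + (-2 + 2*C) = -5 + 2*C)
(X(-302) - 204284)*(I(695) - 201951) = (-302 - 204284)*((-5 + 2*695) - 201951) = -204586*((-5 + 1390) - 201951) = -204586*(1385 - 201951) = -204586*(-200566) = 41032995676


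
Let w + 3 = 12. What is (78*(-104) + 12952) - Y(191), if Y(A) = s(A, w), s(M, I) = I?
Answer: 4831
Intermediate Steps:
w = 9 (w = -3 + 12 = 9)
Y(A) = 9
(78*(-104) + 12952) - Y(191) = (78*(-104) + 12952) - 1*9 = (-8112 + 12952) - 9 = 4840 - 9 = 4831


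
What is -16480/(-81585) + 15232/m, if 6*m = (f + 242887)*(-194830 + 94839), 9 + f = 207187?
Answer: 3027073102624/14985815655195 ≈ 0.20200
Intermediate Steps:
f = 207178 (f = -9 + 207187 = 207178)
m = -45002449415/6 (m = ((207178 + 242887)*(-194830 + 94839))/6 = (450065*(-99991))/6 = (1/6)*(-45002449415) = -45002449415/6 ≈ -7.5004e+9)
-16480/(-81585) + 15232/m = -16480/(-81585) + 15232/(-45002449415/6) = -16480*(-1/81585) + 15232*(-6/45002449415) = 3296/16317 - 13056/6428921345 = 3027073102624/14985815655195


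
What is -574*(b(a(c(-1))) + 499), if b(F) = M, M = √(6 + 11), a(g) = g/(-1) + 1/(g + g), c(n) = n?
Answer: -286426 - 574*√17 ≈ -2.8879e+5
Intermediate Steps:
a(g) = 1/(2*g) - g (a(g) = -g + 1/(2*g) = 1/(2*g) - g)
M = √17 ≈ 4.1231
b(F) = √17
-574*(b(a(c(-1))) + 499) = -574*(√17 + 499) = -574*(499 + √17) = -286426 - 574*√17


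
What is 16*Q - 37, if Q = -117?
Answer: -1909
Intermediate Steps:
16*Q - 37 = 16*(-117) - 37 = -1872 - 37 = -1909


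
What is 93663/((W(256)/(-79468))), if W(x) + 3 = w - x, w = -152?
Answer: 2481070428/137 ≈ 1.8110e+7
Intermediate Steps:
W(x) = -155 - x (W(x) = -3 + (-152 - x) = -155 - x)
93663/((W(256)/(-79468))) = 93663/(((-155 - 1*256)/(-79468))) = 93663/(((-155 - 256)*(-1/79468))) = 93663/((-411*(-1/79468))) = 93663/(411/79468) = 93663*(79468/411) = 2481070428/137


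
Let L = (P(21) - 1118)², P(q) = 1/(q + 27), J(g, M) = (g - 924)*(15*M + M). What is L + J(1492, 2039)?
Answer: 45573832897/2304 ≈ 1.9780e+7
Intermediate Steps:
J(g, M) = 16*M*(-924 + g) (J(g, M) = (-924 + g)*(16*M) = 16*M*(-924 + g))
P(q) = 1/(27 + q)
L = 2879717569/2304 (L = (1/(27 + 21) - 1118)² = (1/48 - 1118)² = (-53663/48)² = 2879717569/2304 ≈ 1.2499e+6)
L + J(1492, 2039) = 2879717569/2304 + 16*2039*(-924 + 1492) = 2879717569/2304 + 16*2039*568 = 2879717569/2304 + 18530432 = 45573832897/2304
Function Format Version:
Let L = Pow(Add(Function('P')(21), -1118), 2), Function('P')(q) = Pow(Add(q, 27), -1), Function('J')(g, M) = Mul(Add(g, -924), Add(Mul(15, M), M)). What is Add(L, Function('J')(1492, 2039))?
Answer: Rational(45573832897, 2304) ≈ 1.9780e+7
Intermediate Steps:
Function('J')(g, M) = Mul(16, M, Add(-924, g)) (Function('J')(g, M) = Mul(Add(-924, g), Mul(16, M)) = Mul(16, M, Add(-924, g)))
Function('P')(q) = Pow(Add(27, q), -1)
L = Rational(2879717569, 2304) (L = Pow(Add(Pow(Add(27, 21), -1), -1118), 2) = Pow(Add(Pow(48, -1), -1118), 2) = Pow(Add(Rational(1, 48), -1118), 2) = Pow(Rational(-53663, 48), 2) = Rational(2879717569, 2304) ≈ 1.2499e+6)
Add(L, Function('J')(1492, 2039)) = Add(Rational(2879717569, 2304), Mul(16, 2039, Add(-924, 1492))) = Add(Rational(2879717569, 2304), Mul(16, 2039, 568)) = Add(Rational(2879717569, 2304), 18530432) = Rational(45573832897, 2304)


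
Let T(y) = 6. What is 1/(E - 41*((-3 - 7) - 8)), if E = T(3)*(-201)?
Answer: -1/468 ≈ -0.0021368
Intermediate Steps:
E = -1206 (E = 6*(-201) = -1206)
1/(E - 41*((-3 - 7) - 8)) = 1/(-1206 - 41*((-3 - 7) - 8)) = 1/(-1206 - 41*(-10 - 8)) = 1/(-1206 - 41*(-18)) = 1/(-1206 + 738) = 1/(-468) = -1/468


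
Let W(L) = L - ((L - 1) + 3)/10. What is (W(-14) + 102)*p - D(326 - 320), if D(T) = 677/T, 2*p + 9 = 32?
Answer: 27389/30 ≈ 912.97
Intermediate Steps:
p = 23/2 (p = -9/2 + (1/2)*32 = -9/2 + 16 = 23/2 ≈ 11.500)
W(L) = -1/5 + 9*L/10 (W(L) = L - ((-1 + L) + 3)/10 = L - (2 + L)/10 = L - (1/5 + L/10) = L + (-1/5 - L/10) = -1/5 + 9*L/10)
(W(-14) + 102)*p - D(326 - 320) = ((-1/5 + (9/10)*(-14)) + 102)*(23/2) - 677/(326 - 320) = ((-1/5 - 63/5) + 102)*(23/2) - 677/6 = (-64/5 + 102)*(23/2) - 677/6 = (446/5)*(23/2) - 1*677/6 = 5129/5 - 677/6 = 27389/30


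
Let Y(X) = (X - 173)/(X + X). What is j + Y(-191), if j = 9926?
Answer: 1896048/191 ≈ 9927.0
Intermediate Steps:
Y(X) = (-173 + X)/(2*X) (Y(X) = (-173 + X)/((2*X)) = (-173 + X)*(1/(2*X)) = (-173 + X)/(2*X))
j + Y(-191) = 9926 + (½)*(-173 - 191)/(-191) = 9926 + (½)*(-1/191)*(-364) = 9926 + 182/191 = 1896048/191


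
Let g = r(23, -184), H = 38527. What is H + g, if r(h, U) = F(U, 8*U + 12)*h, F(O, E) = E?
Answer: 4947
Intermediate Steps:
r(h, U) = h*(12 + 8*U) (r(h, U) = (8*U + 12)*h = (12 + 8*U)*h = h*(12 + 8*U))
g = -33580 (g = 4*23*(3 + 2*(-184)) = 4*23*(3 - 368) = 4*23*(-365) = -33580)
H + g = 38527 - 33580 = 4947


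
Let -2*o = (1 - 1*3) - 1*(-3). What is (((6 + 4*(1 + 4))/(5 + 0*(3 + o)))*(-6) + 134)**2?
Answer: 264196/25 ≈ 10568.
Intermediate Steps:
o = -1/2 (o = -((1 - 1*3) - 1*(-3))/2 = -((1 - 3) + 3)/2 = -(-2 + 3)/2 = -1/2*1 = -1/2 ≈ -0.50000)
(((6 + 4*(1 + 4))/(5 + 0*(3 + o)))*(-6) + 134)**2 = (((6 + 4*(1 + 4))/(5 + 0*(3 - 1/2)))*(-6) + 134)**2 = (((6 + 4*5)/(5 + 0*(5/2)))*(-6) + 134)**2 = (((6 + 20)/(5 + 0))*(-6) + 134)**2 = ((26/5)*(-6) + 134)**2 = (-156/5 + 134)**2 = (514/5)**2 = 264196/25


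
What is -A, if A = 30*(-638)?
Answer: 19140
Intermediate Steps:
A = -19140
-A = -1*(-19140) = 19140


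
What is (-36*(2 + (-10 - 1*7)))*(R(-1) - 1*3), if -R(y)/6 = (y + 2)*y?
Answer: 1620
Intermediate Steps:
R(y) = -6*y*(2 + y) (R(y) = -6*(y + 2)*y = -6*(2 + y)*y = -6*y*(2 + y))
(-36*(2 + (-10 - 1*7)))*(R(-1) - 1*3) = (-36*(2 + (-10 - 1*7)))*(-6*(-1)*(2 - 1) - 1*3) = (-36*(2 + (-10 - 7)))*(-6*(-1)*1 - 3) = (-36*(2 - 17))*(6 - 3) = -36*(-15)*3 = 540*3 = 1620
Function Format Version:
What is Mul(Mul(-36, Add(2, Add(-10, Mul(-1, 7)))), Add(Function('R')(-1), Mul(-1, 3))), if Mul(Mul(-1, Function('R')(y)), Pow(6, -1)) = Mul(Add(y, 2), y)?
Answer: 1620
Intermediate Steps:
Function('R')(y) = Mul(-6, y, Add(2, y)) (Function('R')(y) = Mul(-6, Mul(Add(y, 2), y)) = Mul(-6, Mul(Add(2, y), y)) = Mul(-6, Mul(y, Add(2, y))) = Mul(-6, y, Add(2, y)))
Mul(Mul(-36, Add(2, Add(-10, Mul(-1, 7)))), Add(Function('R')(-1), Mul(-1, 3))) = Mul(Mul(-36, Add(2, Add(-10, Mul(-1, 7)))), Add(Mul(-6, -1, Add(2, -1)), Mul(-1, 3))) = Mul(Mul(-36, Add(2, Add(-10, -7))), Add(Mul(-6, -1, 1), -3)) = Mul(Mul(-36, Add(2, -17)), Add(6, -3)) = Mul(Mul(-36, -15), 3) = Mul(540, 3) = 1620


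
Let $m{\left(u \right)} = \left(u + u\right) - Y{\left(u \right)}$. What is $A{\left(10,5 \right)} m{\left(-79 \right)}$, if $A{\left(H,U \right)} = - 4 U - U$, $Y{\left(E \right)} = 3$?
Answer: $4025$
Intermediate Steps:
$A{\left(H,U \right)} = - 5 U$
$m{\left(u \right)} = -3 + 2 u$ ($m{\left(u \right)} = \left(u + u\right) - 3 = 2 u - 3 = -3 + 2 u$)
$A{\left(10,5 \right)} m{\left(-79 \right)} = \left(-5\right) 5 \left(-3 + 2 \left(-79\right)\right) = - 25 \left(-3 - 158\right) = \left(-25\right) \left(-161\right) = 4025$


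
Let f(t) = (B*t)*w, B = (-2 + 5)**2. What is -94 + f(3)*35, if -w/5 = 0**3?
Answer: -94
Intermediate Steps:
w = 0 (w = -5*0**3 = -5*0 = 0)
B = 9 (B = 3**2 = 9)
f(t) = 0 (f(t) = (9*t)*0 = 0)
-94 + f(3)*35 = -94 + 0*35 = -94 + 0 = -94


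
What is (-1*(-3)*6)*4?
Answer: 72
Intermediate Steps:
(-1*(-3)*6)*4 = (3*6)*4 = 18*4 = 72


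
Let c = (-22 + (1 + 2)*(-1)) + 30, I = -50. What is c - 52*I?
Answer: 2605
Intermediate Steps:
c = 5 (c = (-22 + 3*(-1)) + 30 = (-22 - 3) + 30 = -25 + 30 = 5)
c - 52*I = 5 - 52*(-50) = 5 + 2600 = 2605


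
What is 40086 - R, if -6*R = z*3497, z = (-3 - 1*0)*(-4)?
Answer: 47080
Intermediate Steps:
z = 12 (z = (-3 + 0)*(-4) = -3*(-4) = 12)
R = -6994 (R = -2*3497 = -⅙*41964 = -6994)
40086 - R = 40086 - 1*(-6994) = 40086 + 6994 = 47080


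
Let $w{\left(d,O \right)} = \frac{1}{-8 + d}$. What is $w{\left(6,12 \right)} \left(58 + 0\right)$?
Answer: $-29$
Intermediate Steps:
$w{\left(6,12 \right)} \left(58 + 0\right) = \frac{58 + 0}{-8 + 6} = \frac{1}{-2} \cdot 58 = \left(- \frac{1}{2}\right) 58 = -29$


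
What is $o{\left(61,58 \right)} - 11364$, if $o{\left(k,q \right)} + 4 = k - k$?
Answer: $-11368$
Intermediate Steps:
$o{\left(k,q \right)} = -4$ ($o{\left(k,q \right)} = -4 + \left(k - k\right) = -4 + 0 = -4$)
$o{\left(61,58 \right)} - 11364 = -4 - 11364 = -11368$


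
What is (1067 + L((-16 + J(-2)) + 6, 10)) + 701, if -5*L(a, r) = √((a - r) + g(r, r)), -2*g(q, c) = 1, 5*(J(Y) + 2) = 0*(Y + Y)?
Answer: 1768 - 3*I*√10/10 ≈ 1768.0 - 0.94868*I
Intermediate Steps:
J(Y) = -2 (J(Y) = -2 + (0*(Y + Y))/5 = -2 + (0*(2*Y))/5 = -2 + (⅕)*0 = -2 + 0 = -2)
g(q, c) = -½ (g(q, c) = -½*1 = -½)
L(a, r) = -√(-½ + a - r)/5 (L(a, r) = -√((a - r) - ½)/5 = -√(-½ + a - r)/5)
(1067 + L((-16 + J(-2)) + 6, 10)) + 701 = (1067 - √(-2 - 4*10 + 4*((-16 - 2) + 6))/10) + 701 = (1067 - √(-2 - 40 + 4*(-18 + 6))/10) + 701 = (1067 - √(-2 - 40 + 4*(-12))/10) + 701 = (1067 - √(-2 - 40 - 48)/10) + 701 = (1067 - 3*I*√10/10) + 701 = 1768 - 3*I*√10/10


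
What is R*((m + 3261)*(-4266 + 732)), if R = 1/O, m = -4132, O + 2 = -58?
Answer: -513019/10 ≈ -51302.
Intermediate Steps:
O = -60 (O = -2 - 58 = -60)
R = -1/60 (R = 1/(-60) = -1/60 ≈ -0.016667)
R*((m + 3261)*(-4266 + 732)) = -(-4132 + 3261)*(-4266 + 732)/60 = -(-871)*(-3534)/60 = -1/60*3078114 = -513019/10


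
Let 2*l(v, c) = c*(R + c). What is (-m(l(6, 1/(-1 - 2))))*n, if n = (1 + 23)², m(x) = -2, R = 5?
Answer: 1152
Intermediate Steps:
l(v, c) = c*(5 + c)/2 (l(v, c) = (c*(5 + c))/2 = c*(5 + c)/2)
n = 576 (n = 24² = 576)
(-m(l(6, 1/(-1 - 2))))*n = -1*(-2)*576 = 2*576 = 1152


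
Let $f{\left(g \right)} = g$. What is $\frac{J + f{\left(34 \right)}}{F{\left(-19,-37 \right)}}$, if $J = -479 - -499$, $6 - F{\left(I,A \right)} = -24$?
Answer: $\frac{9}{5} \approx 1.8$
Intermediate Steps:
$F{\left(I,A \right)} = 30$ ($F{\left(I,A \right)} = 6 - -24 = 6 + 24 = 30$)
$J = 20$ ($J = -479 + 499 = 20$)
$\frac{J + f{\left(34 \right)}}{F{\left(-19,-37 \right)}} = \frac{20 + 34}{30} = \frac{1}{30} \cdot 54 = \frac{9}{5}$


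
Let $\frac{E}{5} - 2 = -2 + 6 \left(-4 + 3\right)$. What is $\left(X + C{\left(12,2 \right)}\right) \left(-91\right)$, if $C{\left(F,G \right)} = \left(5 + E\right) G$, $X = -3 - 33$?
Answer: $7826$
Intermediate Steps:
$E = -30$ ($E = 10 + 5 \left(-2 + 6 \left(-4 + 3\right)\right) = 10 + 5 \left(-2 + 6 \left(-1\right)\right) = 10 + 5 \left(-2 - 6\right) = 10 + 5 \left(-8\right) = 10 - 40 = -30$)
$X = -36$
$C{\left(F,G \right)} = - 25 G$ ($C{\left(F,G \right)} = \left(5 - 30\right) G = - 25 G$)
$\left(X + C{\left(12,2 \right)}\right) \left(-91\right) = \left(-36 - 50\right) \left(-91\right) = \left(-86\right) \left(-91\right) = 7826$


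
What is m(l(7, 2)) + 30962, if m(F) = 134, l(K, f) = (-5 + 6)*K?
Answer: 31096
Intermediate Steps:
l(K, f) = K (l(K, f) = 1*K = K)
m(l(7, 2)) + 30962 = 134 + 30962 = 31096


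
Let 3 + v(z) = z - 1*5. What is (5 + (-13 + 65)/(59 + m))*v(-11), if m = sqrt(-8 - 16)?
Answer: 19*(-10*sqrt(6) + 347*I)/(-59*I + 2*sqrt(6)) ≈ -111.63 + 1.3809*I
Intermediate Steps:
v(z) = -8 + z (v(z) = -3 + (z - 1*5) = -3 + (z - 5) = -3 + (-5 + z) = -8 + z)
m = 2*I*sqrt(6) (m = sqrt(-24) = 2*I*sqrt(6) ≈ 4.899*I)
(5 + (-13 + 65)/(59 + m))*v(-11) = (5 + (-13 + 65)/(59 + 2*I*sqrt(6)))*(-8 - 11) = (5 + 52/(59 + 2*I*sqrt(6)))*(-19) = -95 - 988/(59 + 2*I*sqrt(6))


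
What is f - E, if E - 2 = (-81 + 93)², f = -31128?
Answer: -31274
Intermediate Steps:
E = 146 (E = 2 + (-81 + 93)² = 2 + 12² = 2 + 144 = 146)
f - E = -31128 - 1*146 = -31128 - 146 = -31274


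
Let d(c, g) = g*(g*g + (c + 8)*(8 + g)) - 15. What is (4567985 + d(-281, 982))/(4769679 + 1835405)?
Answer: 343064499/3302542 ≈ 103.88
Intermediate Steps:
d(c, g) = -15 + g*(g² + (8 + c)*(8 + g)) (d(c, g) = g*(g² + (8 + c)*(8 + g)) - 15 = -15 + g*(g² + (8 + c)*(8 + g)))
(4567985 + d(-281, 982))/(4769679 + 1835405) = (4567985 + (-15 + 982³ + 8*982² + 64*982 - 281*982² + 8*(-281)*982))/(4769679 + 1835405) = (4567985 + (-15 + 946966168 + 8*964324 + 62848 - 281*964324 - 2207536))/6605084 = (4567985 + (-15 + 946966168 + 7714592 + 62848 - 270975044 - 2207536))*(1/6605084) = (4567985 + 681561013)*(1/6605084) = 686128998*(1/6605084) = 343064499/3302542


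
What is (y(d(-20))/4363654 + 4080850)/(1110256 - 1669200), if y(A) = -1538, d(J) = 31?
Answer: -8903708712181/1219519110688 ≈ -7.3010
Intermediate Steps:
(y(d(-20))/4363654 + 4080850)/(1110256 - 1669200) = (-1538/4363654 + 4080850)/(1110256 - 1669200) = (-1538*1/4363654 + 4080850)/(-558944) = (-769/2181827 + 4080850)*(-1/558944) = (8903708712181/2181827)*(-1/558944) = -8903708712181/1219519110688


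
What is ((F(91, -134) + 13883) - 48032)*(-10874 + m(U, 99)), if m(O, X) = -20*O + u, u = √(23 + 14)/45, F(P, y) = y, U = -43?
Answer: 343309962 - 34283*√37/45 ≈ 3.4331e+8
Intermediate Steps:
u = √37/45 (u = √37*(1/45) = √37/45 ≈ 0.13517)
m(O, X) = -20*O + √37/45
((F(91, -134) + 13883) - 48032)*(-10874 + m(U, 99)) = ((-134 + 13883) - 48032)*(-10874 + (-20*(-43) + √37/45)) = (13749 - 48032)*(-10874 + (860 + √37/45)) = -34283*(-10014 + √37/45) = 343309962 - 34283*√37/45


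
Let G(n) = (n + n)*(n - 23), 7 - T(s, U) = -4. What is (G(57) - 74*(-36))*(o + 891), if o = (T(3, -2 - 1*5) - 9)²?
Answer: 5853300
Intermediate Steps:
T(s, U) = 11 (T(s, U) = 7 - 1*(-4) = 7 + 4 = 11)
o = 4 (o = (11 - 9)² = 2² = 4)
G(n) = 2*n*(-23 + n) (G(n) = (2*n)*(-23 + n) = 2*n*(-23 + n))
(G(57) - 74*(-36))*(o + 891) = (2*57*(-23 + 57) - 74*(-36))*(4 + 891) = (2*57*34 + 2664)*895 = (3876 + 2664)*895 = 6540*895 = 5853300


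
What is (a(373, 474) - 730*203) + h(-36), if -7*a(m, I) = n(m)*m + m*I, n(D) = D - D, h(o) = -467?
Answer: -1217401/7 ≈ -1.7391e+5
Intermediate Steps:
n(D) = 0
a(m, I) = -I*m/7 (a(m, I) = -(0*m + m*I)/7 = -(0 + I*m)/7 = -I*m/7)
(a(373, 474) - 730*203) + h(-36) = (-1/7*474*373 - 730*203) - 467 = (-176802/7 - 148190) - 467 = -1214132/7 - 467 = -1217401/7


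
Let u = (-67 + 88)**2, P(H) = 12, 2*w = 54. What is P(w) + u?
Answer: 453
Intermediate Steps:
w = 27 (w = (1/2)*54 = 27)
u = 441 (u = 21**2 = 441)
P(w) + u = 12 + 441 = 453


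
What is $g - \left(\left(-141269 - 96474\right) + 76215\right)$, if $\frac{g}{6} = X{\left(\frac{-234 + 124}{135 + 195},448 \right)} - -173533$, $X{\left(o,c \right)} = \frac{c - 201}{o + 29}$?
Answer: $\frac{51719441}{43} \approx 1.2028 \cdot 10^{6}$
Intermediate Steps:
$X{\left(o,c \right)} = \frac{-201 + c}{29 + o}$
$g = \frac{44773737}{43}$ ($g = 6 \left(\frac{-201 + 448}{29 + \frac{-234 + 124}{135 + 195}} - -173533\right) = 6 \left(\frac{1}{29 - \frac{110}{330}} \cdot 247 + 173533\right) = 6 \left(\frac{1}{29 - \frac{1}{3}} \cdot 247 + 173533\right) = 6 \left(\frac{1}{\frac{86}{3}} \cdot 247 + 173533\right) = 6 \left(\frac{3}{86} \cdot 247 + 173533\right) = 6 \left(\frac{741}{86} + 173533\right) = 6 \cdot \frac{14924579}{86} = \frac{44773737}{43} \approx 1.0413 \cdot 10^{6}$)
$g - \left(\left(-141269 - 96474\right) + 76215\right) = \frac{44773737}{43} - \left(\left(-141269 - 96474\right) + 76215\right) = \frac{44773737}{43} - \left(-237743 + 76215\right) = \frac{44773737}{43} - -161528 = \frac{44773737}{43} + 161528 = \frac{51719441}{43}$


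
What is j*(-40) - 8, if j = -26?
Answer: 1032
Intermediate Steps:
j*(-40) - 8 = -26*(-40) - 8 = 1040 - 8 = 1032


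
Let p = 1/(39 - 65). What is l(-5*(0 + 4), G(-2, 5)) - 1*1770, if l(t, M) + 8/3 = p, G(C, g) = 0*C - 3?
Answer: -138271/78 ≈ -1772.7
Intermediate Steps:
G(C, g) = -3 (G(C, g) = 0 - 3 = -3)
p = -1/26 (p = 1/(-26) = -1/26 ≈ -0.038462)
l(t, M) = -211/78 (l(t, M) = -8/3 - 1/26 = -211/78)
l(-5*(0 + 4), G(-2, 5)) - 1*1770 = -211/78 - 1*1770 = -211/78 - 1770 = -138271/78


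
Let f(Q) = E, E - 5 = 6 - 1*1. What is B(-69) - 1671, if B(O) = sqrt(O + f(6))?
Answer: -1671 + I*sqrt(59) ≈ -1671.0 + 7.6811*I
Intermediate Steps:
E = 10 (E = 5 + (6 - 1*1) = 5 + (6 - 1) = 5 + 5 = 10)
f(Q) = 10
B(O) = sqrt(10 + O) (B(O) = sqrt(O + 10) = sqrt(10 + O))
B(-69) - 1671 = sqrt(10 - 69) - 1671 = sqrt(-59) - 1671 = I*sqrt(59) - 1671 = -1671 + I*sqrt(59)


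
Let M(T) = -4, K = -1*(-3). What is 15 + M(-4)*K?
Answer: 3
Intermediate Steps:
K = 3
15 + M(-4)*K = 15 - 4*3 = 15 - 12 = 3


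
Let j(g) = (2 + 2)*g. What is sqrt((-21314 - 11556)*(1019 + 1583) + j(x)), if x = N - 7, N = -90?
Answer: 56*I*sqrt(27273) ≈ 9248.1*I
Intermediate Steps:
x = -97 (x = -90 - 7 = -97)
j(g) = 4*g
sqrt((-21314 - 11556)*(1019 + 1583) + j(x)) = sqrt((-21314 - 11556)*(1019 + 1583) + 4*(-97)) = sqrt(-32870*2602 - 388) = sqrt(-85527740 - 388) = sqrt(-85528128) = 56*I*sqrt(27273)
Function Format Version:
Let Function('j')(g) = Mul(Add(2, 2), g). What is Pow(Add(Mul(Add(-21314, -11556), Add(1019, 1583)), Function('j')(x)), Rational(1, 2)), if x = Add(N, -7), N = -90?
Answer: Mul(56, I, Pow(27273, Rational(1, 2))) ≈ Mul(9248.1, I)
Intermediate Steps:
x = -97 (x = Add(-90, -7) = -97)
Function('j')(g) = Mul(4, g)
Pow(Add(Mul(Add(-21314, -11556), Add(1019, 1583)), Function('j')(x)), Rational(1, 2)) = Pow(Add(Mul(Add(-21314, -11556), Add(1019, 1583)), Mul(4, -97)), Rational(1, 2)) = Pow(Add(Mul(-32870, 2602), -388), Rational(1, 2)) = Pow(Add(-85527740, -388), Rational(1, 2)) = Pow(-85528128, Rational(1, 2)) = Mul(56, I, Pow(27273, Rational(1, 2)))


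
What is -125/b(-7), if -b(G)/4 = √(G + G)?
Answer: -125*I*√14/56 ≈ -8.3519*I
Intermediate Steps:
b(G) = -4*√2*√G (b(G) = -4*√(G + G) = -4*√2*√G)
-125/b(-7) = -125*I*√14/56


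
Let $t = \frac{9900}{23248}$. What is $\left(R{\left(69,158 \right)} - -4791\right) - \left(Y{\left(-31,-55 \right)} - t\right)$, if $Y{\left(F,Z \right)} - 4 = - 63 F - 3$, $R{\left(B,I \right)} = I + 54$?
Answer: $\frac{17723263}{5812} \approx 3049.4$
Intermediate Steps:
$R{\left(B,I \right)} = 54 + I$
$Y{\left(F,Z \right)} = 1 - 63 F$ ($Y{\left(F,Z \right)} = 4 - \left(3 + 63 F\right) = 1 - 63 F$)
$t = \frac{2475}{5812}$ ($t = 9900 \cdot \frac{1}{23248} = \frac{2475}{5812} \approx 0.42584$)
$\left(R{\left(69,158 \right)} - -4791\right) - \left(Y{\left(-31,-55 \right)} - t\right) = \left(\left(54 + 158\right) - -4791\right) - \left(\left(1 - -1953\right) - \frac{2475}{5812}\right) = \left(212 + 4791\right) - \left(\left(1 + 1953\right) - \frac{2475}{5812}\right) = 5003 - \left(1954 - \frac{2475}{5812}\right) = 5003 - \frac{11354173}{5812} = \frac{17723263}{5812}$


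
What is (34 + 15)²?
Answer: 2401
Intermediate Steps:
(34 + 15)² = 49² = 2401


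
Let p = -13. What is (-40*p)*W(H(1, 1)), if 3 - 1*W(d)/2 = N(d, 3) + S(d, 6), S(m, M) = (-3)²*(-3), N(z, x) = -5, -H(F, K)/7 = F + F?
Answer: 36400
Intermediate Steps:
H(F, K) = -14*F (H(F, K) = -7*(F + F) = -14*F)
S(m, M) = -27 (S(m, M) = 9*(-3) = -27)
W(d) = 70 (W(d) = 6 - 2*(-5 - 27) = 6 - 2*(-32) = 6 + 64 = 70)
(-40*p)*W(H(1, 1)) = -40*(-13)*70 = 520*70 = 36400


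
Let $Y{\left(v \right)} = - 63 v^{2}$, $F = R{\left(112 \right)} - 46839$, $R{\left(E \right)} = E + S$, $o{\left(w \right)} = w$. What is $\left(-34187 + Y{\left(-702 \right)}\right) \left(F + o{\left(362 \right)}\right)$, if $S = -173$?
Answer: $1446440085382$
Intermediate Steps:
$R{\left(E \right)} = -173 + E$ ($R{\left(E \right)} = E - 173 = -173 + E$)
$F = -46900$ ($F = \left(-173 + 112\right) - 46839 = -61 - 46839 = -46900$)
$\left(-34187 + Y{\left(-702 \right)}\right) \left(F + o{\left(362 \right)}\right) = \left(-34187 - 63 \left(-702\right)^{2}\right) \left(-46900 + 362\right) = \left(-34187 - 31046652\right) \left(-46538\right) = \left(-31080839\right) \left(-46538\right) = 1446440085382$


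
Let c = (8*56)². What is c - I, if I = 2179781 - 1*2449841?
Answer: 470764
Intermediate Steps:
I = -270060 (I = 2179781 - 2449841 = -270060)
c = 200704 (c = 448² = 200704)
c - I = 200704 - 1*(-270060) = 200704 + 270060 = 470764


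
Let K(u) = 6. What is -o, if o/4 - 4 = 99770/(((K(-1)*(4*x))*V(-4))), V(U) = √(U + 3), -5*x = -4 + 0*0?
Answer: -16 + 249425*I/12 ≈ -16.0 + 20785.0*I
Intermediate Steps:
x = ⅘ (x = -(-4 + 0*0)/5 = -(-4 + 0)/5 = -⅕*(-4) = ⅘ ≈ 0.80000)
V(U) = √(3 + U)
o = 16 - 249425*I/12 (o = 16 + 4*(99770/(((6*(4*(⅘)))*√(3 - 4)))) = 16 + 4*(99770/(((6*(16/5))*√(-1)))) = 16 + 4*(99770/((96*I/5))) = 16 + 4*(99770*(-5*I/96)) = 16 + 4*(-249425*I/48) = 16 - 249425*I/12 ≈ 16.0 - 20785.0*I)
-o = -(16 - 249425*I/12) = -16 + 249425*I/12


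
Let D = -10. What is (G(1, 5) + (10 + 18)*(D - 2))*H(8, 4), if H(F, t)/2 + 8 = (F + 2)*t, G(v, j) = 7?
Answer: -21056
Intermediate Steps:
H(F, t) = -16 + 2*t*(2 + F) (H(F, t) = -16 + 2*((F + 2)*t) = -16 + 2*((2 + F)*t) = -16 + 2*(t*(2 + F)) = -16 + 2*t*(2 + F))
(G(1, 5) + (10 + 18)*(D - 2))*H(8, 4) = (7 + (10 + 18)*(-10 - 2))*(-16 + 4*4 + 2*8*4) = (7 + 28*(-12))*(-16 + 16 + 64) = (7 - 336)*64 = -329*64 = -21056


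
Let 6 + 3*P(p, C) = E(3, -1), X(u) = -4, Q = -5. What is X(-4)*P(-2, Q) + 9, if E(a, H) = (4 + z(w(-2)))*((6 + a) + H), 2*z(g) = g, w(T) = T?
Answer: -15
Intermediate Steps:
z(g) = g/2
E(a, H) = 18 + 3*H + 3*a (E(a, H) = (4 + (1/2)*(-2))*((6 + a) + H) = (4 - 1)*(6 + H + a) = 3*(6 + H + a) = 18 + 3*H + 3*a)
P(p, C) = 6 (P(p, C) = -2 + (18 + 3*(-1) + 3*3)/3 = -2 + (18 - 3 + 9)/3 = -2 + (1/3)*24 = -2 + 8 = 6)
X(-4)*P(-2, Q) + 9 = -4*6 + 9 = -24 + 9 = -15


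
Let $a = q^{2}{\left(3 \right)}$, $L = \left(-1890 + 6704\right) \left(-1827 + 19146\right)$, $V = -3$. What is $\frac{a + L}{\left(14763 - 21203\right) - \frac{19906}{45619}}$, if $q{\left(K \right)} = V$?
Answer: $- \frac{1267807893275}{97935422} \approx -12945.0$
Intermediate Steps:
$q{\left(K \right)} = -3$
$L = 83373666$ ($L = 4814 \cdot 17319 = 83373666$)
$a = 9$ ($a = \left(-3\right)^{2} = 9$)
$\frac{a + L}{\left(14763 - 21203\right) - \frac{19906}{45619}} = \frac{9 + 83373666}{\left(14763 - 21203\right) - \frac{19906}{45619}} = \frac{83373675}{\left(14763 - 21203\right) - \frac{19906}{45619}} = \frac{83373675}{-6440 - \frac{19906}{45619}} = \frac{83373675}{- \frac{293806266}{45619}} = 83373675 \left(- \frac{45619}{293806266}\right) = - \frac{1267807893275}{97935422}$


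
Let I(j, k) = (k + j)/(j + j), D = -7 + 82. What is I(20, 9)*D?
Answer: 435/8 ≈ 54.375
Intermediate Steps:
D = 75
I(j, k) = (j + k)/(2*j) (I(j, k) = (j + k)/((2*j)) = (j + k)*(1/(2*j)) = (j + k)/(2*j))
I(20, 9)*D = ((½)*(20 + 9)/20)*75 = ((½)*(1/20)*29)*75 = (29/40)*75 = 435/8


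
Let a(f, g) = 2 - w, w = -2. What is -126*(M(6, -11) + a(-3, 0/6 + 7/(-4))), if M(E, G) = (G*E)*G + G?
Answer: -90594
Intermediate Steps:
a(f, g) = 4 (a(f, g) = 2 - 1*(-2) = 2 + 2 = 4)
M(E, G) = G + E*G**2 (M(E, G) = (E*G)*G + G = E*G**2 + G = G + E*G**2)
-126*(M(6, -11) + a(-3, 0/6 + 7/(-4))) = -126*(-11*(1 + 6*(-11)) + 4) = -126*(-11*(1 - 66) + 4) = -126*(-11*(-65) + 4) = -126*(715 + 4) = -126*719 = -90594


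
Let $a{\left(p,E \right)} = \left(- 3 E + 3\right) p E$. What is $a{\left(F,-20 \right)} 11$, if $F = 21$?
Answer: $-291060$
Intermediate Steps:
$a{\left(p,E \right)} = E p \left(3 - 3 E\right)$ ($a{\left(p,E \right)} = \left(3 - 3 E\right) p E = p \left(3 - 3 E\right) E = E p \left(3 - 3 E\right)$)
$a{\left(F,-20 \right)} 11 = 3 \left(-20\right) 21 \left(1 - -20\right) 11 = 3 \left(-20\right) 21 \left(1 + 20\right) 11 = 3 \left(-20\right) 21 \cdot 21 \cdot 11 = \left(-26460\right) 11 = -291060$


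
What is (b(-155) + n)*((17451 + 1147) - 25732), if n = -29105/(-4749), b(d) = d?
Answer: 1681222220/1583 ≈ 1.0620e+6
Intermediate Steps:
n = 29105/4749 (n = -29105*(-1/4749) = 29105/4749 ≈ 6.1287)
(b(-155) + n)*((17451 + 1147) - 25732) = (-155 + 29105/4749)*((17451 + 1147) - 25732) = -706990*(18598 - 25732)/4749 = -706990/4749*(-7134) = 1681222220/1583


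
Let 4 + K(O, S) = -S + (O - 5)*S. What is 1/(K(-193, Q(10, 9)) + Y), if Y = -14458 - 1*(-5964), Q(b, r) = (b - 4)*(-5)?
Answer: -1/2528 ≈ -0.00039557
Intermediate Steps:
Q(b, r) = 20 - 5*b (Q(b, r) = (-4 + b)*(-5) = 20 - 5*b)
K(O, S) = -4 - S + S*(-5 + O) (K(O, S) = -4 + (-S + (O - 5)*S) = -4 + (-S + (-5 + O)*S) = -4 + (-S + S*(-5 + O)) = -4 - S + S*(-5 + O))
Y = -8494 (Y = -14458 + 5964 = -8494)
1/(K(-193, Q(10, 9)) + Y) = 1/((-4 - 6*(20 - 5*10) - 193*(20 - 5*10)) - 8494) = 1/((-4 - 6*(20 - 50) - 193*(20 - 50)) - 8494) = 1/((-4 - 6*(-30) - 193*(-30)) - 8494) = 1/((-4 + 180 + 5790) - 8494) = 1/(5966 - 8494) = 1/(-2528) = -1/2528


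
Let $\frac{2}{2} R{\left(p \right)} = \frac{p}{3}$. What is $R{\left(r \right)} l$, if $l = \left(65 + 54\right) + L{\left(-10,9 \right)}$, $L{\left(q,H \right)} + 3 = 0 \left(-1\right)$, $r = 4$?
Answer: $\frac{464}{3} \approx 154.67$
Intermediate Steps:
$R{\left(p \right)} = \frac{p}{3}$
$L{\left(q,H \right)} = -3$ ($L{\left(q,H \right)} = -3 + 0 \left(-1\right) = -3 + 0 = -3$)
$l = 116$ ($l = \left(65 + 54\right) - 3 = 119 - 3 = 116$)
$R{\left(r \right)} l = \frac{1}{3} \cdot 4 \cdot 116 = \frac{4}{3} \cdot 116 = \frac{464}{3}$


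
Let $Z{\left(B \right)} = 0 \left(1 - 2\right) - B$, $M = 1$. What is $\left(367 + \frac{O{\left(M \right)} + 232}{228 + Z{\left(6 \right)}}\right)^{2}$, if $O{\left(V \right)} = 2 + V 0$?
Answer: $\frac{185449924}{1369} \approx 1.3546 \cdot 10^{5}$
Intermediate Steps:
$Z{\left(B \right)} = - B$ ($Z{\left(B \right)} = 0 \left(-1\right) - B = 0 - B = - B$)
$O{\left(V \right)} = 2$ ($O{\left(V \right)} = 2 + 0 = 2$)
$\left(367 + \frac{O{\left(M \right)} + 232}{228 + Z{\left(6 \right)}}\right)^{2} = \left(367 + \frac{2 + 232}{228 - 6}\right)^{2} = \left(367 + \frac{234}{228 - 6}\right)^{2} = \left(367 + \frac{234}{222}\right)^{2} = \left(367 + 234 \cdot \frac{1}{222}\right)^{2} = \left(367 + \frac{39}{37}\right)^{2} = \left(\frac{13618}{37}\right)^{2} = \frac{185449924}{1369}$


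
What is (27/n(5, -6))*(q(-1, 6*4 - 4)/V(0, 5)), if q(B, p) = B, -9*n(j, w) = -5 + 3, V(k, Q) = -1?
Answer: 243/2 ≈ 121.50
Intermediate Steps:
n(j, w) = 2/9 (n(j, w) = -(-5 + 3)/9 = -1/9*(-2) = 2/9)
(27/n(5, -6))*(q(-1, 6*4 - 4)/V(0, 5)) = (27/(2/9))*(-1/(-1)) = (27*(9/2))*(-1*(-1)) = (243/2)*1 = 243/2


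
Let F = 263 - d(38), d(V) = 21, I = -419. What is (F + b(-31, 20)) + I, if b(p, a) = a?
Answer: -157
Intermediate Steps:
F = 242 (F = 263 - 1*21 = 263 - 21 = 242)
(F + b(-31, 20)) + I = (242 + 20) - 419 = 262 - 419 = -157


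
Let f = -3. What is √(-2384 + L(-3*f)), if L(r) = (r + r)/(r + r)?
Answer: I*√2383 ≈ 48.816*I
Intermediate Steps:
L(r) = 1 (L(r) = (2*r)/((2*r)) = (2*r)*(1/(2*r)) = 1)
√(-2384 + L(-3*f)) = √(-2384 + 1) = √(-2383) = I*√2383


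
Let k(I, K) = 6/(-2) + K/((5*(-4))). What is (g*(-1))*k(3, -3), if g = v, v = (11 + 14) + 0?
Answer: 285/4 ≈ 71.250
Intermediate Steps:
k(I, K) = -3 - K/20 (k(I, K) = 6*(-½) + K/(-20) = -3 + K*(-1/20) = -3 - K/20)
v = 25 (v = 25 + 0 = 25)
g = 25
(g*(-1))*k(3, -3) = (25*(-1))*(-3 - 1/20*(-3)) = -25*(-3 + 3/20) = -25*(-57/20) = 285/4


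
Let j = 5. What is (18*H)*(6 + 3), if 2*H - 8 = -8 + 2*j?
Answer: 810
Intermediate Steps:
H = 5 (H = 4 + (-8 + 2*5)/2 = 4 + (-8 + 10)/2 = 4 + (½)*2 = 4 + 1 = 5)
(18*H)*(6 + 3) = (18*5)*(6 + 3) = 90*9 = 810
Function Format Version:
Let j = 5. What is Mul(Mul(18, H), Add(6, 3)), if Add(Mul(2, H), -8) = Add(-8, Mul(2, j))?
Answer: 810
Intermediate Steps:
H = 5 (H = Add(4, Mul(Rational(1, 2), Add(-8, Mul(2, 5)))) = Add(4, Mul(Rational(1, 2), Add(-8, 10))) = Add(4, Mul(Rational(1, 2), 2)) = Add(4, 1) = 5)
Mul(Mul(18, H), Add(6, 3)) = Mul(Mul(18, 5), Add(6, 3)) = Mul(90, 9) = 810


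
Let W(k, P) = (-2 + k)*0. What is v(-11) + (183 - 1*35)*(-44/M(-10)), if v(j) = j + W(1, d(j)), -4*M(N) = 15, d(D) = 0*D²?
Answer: 25883/15 ≈ 1725.5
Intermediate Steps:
d(D) = 0
M(N) = -15/4 (M(N) = -¼*15 = -15/4)
W(k, P) = 0
v(j) = j (v(j) = j + 0 = j)
v(-11) + (183 - 1*35)*(-44/M(-10)) = -11 + (183 - 1*35)*(-44/(-15/4)) = -11 + (183 - 35)*(-44*(-4/15)) = -11 + 148*(176/15) = -11 + 26048/15 = 25883/15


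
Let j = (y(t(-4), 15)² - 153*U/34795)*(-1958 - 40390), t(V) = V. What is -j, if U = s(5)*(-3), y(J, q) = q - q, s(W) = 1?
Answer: 19437732/34795 ≈ 558.64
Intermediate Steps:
y(J, q) = 0
U = -3 (U = 1*(-3) = -3)
j = -19437732/34795 (j = (0² - 153*(-3)/34795)*(-1958 - 40390) = (0 + 459*(1/34795))*(-42348) = (0 + 459/34795)*(-42348) = (459/34795)*(-42348) = -19437732/34795 ≈ -558.64)
-j = -1*(-19437732/34795) = 19437732/34795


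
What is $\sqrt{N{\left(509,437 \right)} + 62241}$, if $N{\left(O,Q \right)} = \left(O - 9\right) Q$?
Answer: $\sqrt{280741} \approx 529.85$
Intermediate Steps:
$N{\left(O,Q \right)} = Q \left(-9 + O\right)$ ($N{\left(O,Q \right)} = \left(-9 + O\right) Q = Q \left(-9 + O\right)$)
$\sqrt{N{\left(509,437 \right)} + 62241} = \sqrt{437 \left(-9 + 509\right) + 62241} = \sqrt{437 \cdot 500 + 62241} = \sqrt{218500 + 62241} = \sqrt{280741}$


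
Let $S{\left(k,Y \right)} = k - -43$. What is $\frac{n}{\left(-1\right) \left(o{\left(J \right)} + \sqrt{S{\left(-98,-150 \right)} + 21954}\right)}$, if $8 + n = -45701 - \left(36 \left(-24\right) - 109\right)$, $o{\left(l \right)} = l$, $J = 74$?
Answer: $- \frac{3310464}{16423} + \frac{44736 \sqrt{21899}}{16423} \approx 201.53$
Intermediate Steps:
$S{\left(k,Y \right)} = 43 + k$ ($S{\left(k,Y \right)} = k + 43 = 43 + k$)
$n = -44736$ ($n = -8 - \left(45592 - 864\right) = -8 - 44728 = -44736$)
$\frac{n}{\left(-1\right) \left(o{\left(J \right)} + \sqrt{S{\left(-98,-150 \right)} + 21954}\right)} = - \frac{44736}{\left(-1\right) \left(74 + \sqrt{\left(43 - 98\right) + 21954}\right)} = - \frac{44736}{\left(-1\right) \left(74 + \sqrt{-55 + 21954}\right)} = - \frac{44736}{\left(-1\right) \left(74 + \sqrt{21899}\right)} = - \frac{44736}{-74 - \sqrt{21899}}$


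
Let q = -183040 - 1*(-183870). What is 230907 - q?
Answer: 230077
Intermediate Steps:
q = 830 (q = -183040 + 183870 = 830)
230907 - q = 230907 - 1*830 = 230907 - 830 = 230077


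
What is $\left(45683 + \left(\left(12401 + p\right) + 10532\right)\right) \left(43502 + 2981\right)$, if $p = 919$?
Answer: $3232195405$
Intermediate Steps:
$\left(45683 + \left(\left(12401 + p\right) + 10532\right)\right) \left(43502 + 2981\right) = \left(45683 + \left(\left(12401 + 919\right) + 10532\right)\right) \left(43502 + 2981\right) = \left(45683 + \left(13320 + 10532\right)\right) 46483 = \left(45683 + 23852\right) 46483 = 69535 \cdot 46483 = 3232195405$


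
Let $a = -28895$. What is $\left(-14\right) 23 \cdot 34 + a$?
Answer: $-39843$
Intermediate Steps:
$\left(-14\right) 23 \cdot 34 + a = \left(-14\right) 23 \cdot 34 - 28895 = \left(-322\right) 34 - 28895 = -10948 - 28895 = -39843$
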